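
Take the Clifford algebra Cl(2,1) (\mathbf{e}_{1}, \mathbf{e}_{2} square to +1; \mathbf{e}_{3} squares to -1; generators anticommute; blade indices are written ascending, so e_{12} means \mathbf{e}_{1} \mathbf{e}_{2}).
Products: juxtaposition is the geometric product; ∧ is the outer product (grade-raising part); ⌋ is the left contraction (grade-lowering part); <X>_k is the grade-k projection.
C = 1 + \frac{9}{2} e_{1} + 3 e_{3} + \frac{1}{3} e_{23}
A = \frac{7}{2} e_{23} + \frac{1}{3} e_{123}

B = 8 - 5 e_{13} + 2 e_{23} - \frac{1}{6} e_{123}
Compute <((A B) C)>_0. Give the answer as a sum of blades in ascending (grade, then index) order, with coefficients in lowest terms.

step 1: \frac{125}{18} + \frac{1}{12} e_{1} + \frac{5}{3} e_{2} + \frac{35}{2} e_{12} + 28 e_{23} + \frac{8}{3} e_{123}
step 2: \frac{1199}{72} + \frac{290}{9} e_{1} - \frac{1933}{12} e_{2} + \frac{385}{18} e_{3} + 2 e_{12} + \frac{73}{12} e_{13} + \frac{2555}{54} e_{23} + \frac{6523}{36} e_{123}
step 3: \frac{1199}{72}
Answer: \frac{1199}{72}


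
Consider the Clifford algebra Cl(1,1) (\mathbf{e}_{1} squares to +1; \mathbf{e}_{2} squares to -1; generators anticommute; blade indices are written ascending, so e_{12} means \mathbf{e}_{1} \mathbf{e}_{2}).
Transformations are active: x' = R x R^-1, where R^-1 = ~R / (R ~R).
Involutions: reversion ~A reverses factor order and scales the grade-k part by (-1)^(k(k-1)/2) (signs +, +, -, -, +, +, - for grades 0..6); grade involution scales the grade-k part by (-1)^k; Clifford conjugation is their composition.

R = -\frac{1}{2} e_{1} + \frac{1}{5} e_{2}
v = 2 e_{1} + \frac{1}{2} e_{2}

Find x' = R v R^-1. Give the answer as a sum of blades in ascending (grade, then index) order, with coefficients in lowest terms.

~R = -\frac{1}{2} e_{1} + \frac{1}{5} e_{2}, and R ~R = \frac{21}{100}, so R^-1 = ~R / (\frac{21}{100}).
R v = -\frac{11}{10} - \frac{13}{20} e_{12}
Answer: \frac{68}{21} e_{1} - \frac{109}{42} e_{2}


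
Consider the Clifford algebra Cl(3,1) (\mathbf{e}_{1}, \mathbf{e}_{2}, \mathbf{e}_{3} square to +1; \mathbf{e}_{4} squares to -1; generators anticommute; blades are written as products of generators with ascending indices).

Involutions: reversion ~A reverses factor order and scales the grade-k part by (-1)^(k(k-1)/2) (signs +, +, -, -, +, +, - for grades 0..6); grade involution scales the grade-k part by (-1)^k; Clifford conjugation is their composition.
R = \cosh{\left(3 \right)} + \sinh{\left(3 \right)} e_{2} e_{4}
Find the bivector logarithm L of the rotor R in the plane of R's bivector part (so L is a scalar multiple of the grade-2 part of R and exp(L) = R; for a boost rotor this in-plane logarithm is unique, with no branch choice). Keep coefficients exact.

The scalar part of R is \cosh{\left(3 \right)}, giving the rapidity magnitude (cosh is even); the bivector part supplies orientation, its quotient by sinh of the rapidity is the plane, and L = rapidity * plane — unique in that plane, since flipping both signs leaves L unchanged.
Concretely: cosh(rapidity) = \cosh{\left(3 \right)} gives rapidity = ±3, and since rapidity/sinh(rapidity) is even the sign is immaterial: L = (rapidity/sinh(rapidity)) * <R>_2 = (\frac{3}{\sinh{\left(3 \right)}}) * <R>_2.
Answer: 3 e_{2} e_{4}


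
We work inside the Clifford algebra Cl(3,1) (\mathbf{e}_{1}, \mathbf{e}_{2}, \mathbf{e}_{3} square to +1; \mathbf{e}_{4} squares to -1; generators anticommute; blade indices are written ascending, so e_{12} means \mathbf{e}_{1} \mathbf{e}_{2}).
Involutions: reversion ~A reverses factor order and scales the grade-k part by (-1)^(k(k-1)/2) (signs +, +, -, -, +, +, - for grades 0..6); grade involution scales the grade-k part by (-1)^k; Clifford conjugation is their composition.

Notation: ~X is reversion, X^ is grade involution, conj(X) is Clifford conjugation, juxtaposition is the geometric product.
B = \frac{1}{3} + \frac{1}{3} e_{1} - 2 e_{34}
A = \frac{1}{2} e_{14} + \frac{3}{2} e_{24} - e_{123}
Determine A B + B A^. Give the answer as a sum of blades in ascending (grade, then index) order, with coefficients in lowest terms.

first term: -\frac{1}{6} e_{4} - e_{13} + \frac{1}{6} e_{14} - \frac{10}{3} e_{23} + \frac{1}{2} e_{24} - \frac{1}{3} e_{123} + \frac{5}{2} e_{124}
second term: \frac{1}{6} e_{4} + e_{13} + \frac{1}{6} e_{14} + \frac{10}{3} e_{23} + \frac{1}{2} e_{24} + \frac{1}{3} e_{123} + \frac{5}{2} e_{124}
Answer: \frac{1}{3} e_{14} + e_{24} + 5 e_{124}


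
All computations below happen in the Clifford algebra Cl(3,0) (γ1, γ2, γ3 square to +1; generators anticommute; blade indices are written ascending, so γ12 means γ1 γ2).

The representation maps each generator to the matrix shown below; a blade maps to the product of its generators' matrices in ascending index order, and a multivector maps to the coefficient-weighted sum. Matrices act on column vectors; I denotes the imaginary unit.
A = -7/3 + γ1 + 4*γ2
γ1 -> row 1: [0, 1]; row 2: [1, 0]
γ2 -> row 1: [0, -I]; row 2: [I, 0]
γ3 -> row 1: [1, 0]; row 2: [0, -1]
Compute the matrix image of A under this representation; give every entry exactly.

M = (-7/3)*1 + (1)*rho(γ1) + (4)*rho(γ2), summed entrywise (1 is the identity matrix):
Answer: row 1: [-7/3, 1 - 4*I]; row 2: [1 + 4*I, -7/3]


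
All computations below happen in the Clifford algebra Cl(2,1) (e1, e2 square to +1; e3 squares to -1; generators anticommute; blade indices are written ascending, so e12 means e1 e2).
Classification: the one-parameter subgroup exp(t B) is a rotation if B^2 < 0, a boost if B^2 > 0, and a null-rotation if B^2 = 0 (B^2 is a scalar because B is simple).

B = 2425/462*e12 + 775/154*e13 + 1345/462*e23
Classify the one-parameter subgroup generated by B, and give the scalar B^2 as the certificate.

B^2 term by term: the squares give (2425/462)^2*(e12)^2 + (775/154)^2*(e13)^2 + (1345/462)^2*(e23)^2 = 5880625/213444*(-1) + 600625/23716*(+1) + 1809025/213444*(+1) = 25/4 (each basis 2-blade squares to minus the product of its generators' squares); cross terms between blades sharing an index anticommute and cancel. So B^2 = 25/4.
Answer: boost, certificate B^2 = 25/4. Why this suffices: the scalar 25/4 survives any versor conjugation, so its sign alone determines the class however B is presented.


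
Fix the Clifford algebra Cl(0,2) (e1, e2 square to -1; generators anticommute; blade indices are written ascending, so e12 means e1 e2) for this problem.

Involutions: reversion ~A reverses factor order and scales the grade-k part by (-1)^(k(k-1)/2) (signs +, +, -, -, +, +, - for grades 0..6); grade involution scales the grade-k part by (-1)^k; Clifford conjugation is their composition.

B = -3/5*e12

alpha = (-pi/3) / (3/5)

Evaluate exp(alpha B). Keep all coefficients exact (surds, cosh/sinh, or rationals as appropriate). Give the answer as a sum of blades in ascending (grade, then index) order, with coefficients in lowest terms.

B^2 = (-3/5)^2*(e12)^2 = 9/25*(-1) = -9/25 (a basis 2-blade squares to minus the product of its generators' squares).
B^2 = -9/25 — circular case — the even/odd split gives cos and sin: l = 3/5, alpha*l = -pi/3, so exp(alpha B) = cos(-pi/3) + (sin(-pi/3)/(3/5))*B = 1/2 + (-5*sqrt(3)/6)*B.
Answer: 1/2 + sqrt(3)/2*e12


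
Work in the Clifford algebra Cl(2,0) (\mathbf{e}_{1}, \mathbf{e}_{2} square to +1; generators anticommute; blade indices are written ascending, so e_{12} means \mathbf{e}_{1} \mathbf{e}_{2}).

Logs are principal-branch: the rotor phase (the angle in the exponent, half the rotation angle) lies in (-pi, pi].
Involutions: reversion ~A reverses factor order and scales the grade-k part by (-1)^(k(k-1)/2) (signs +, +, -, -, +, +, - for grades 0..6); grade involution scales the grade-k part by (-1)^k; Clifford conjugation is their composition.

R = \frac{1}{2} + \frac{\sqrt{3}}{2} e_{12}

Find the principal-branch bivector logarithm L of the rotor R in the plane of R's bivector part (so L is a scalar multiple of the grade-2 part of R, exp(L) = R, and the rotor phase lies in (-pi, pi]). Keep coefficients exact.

The scalar part of R is \frac{1}{2}, which pins the rotor phase on the principal branch; dividing the bivector part by the sine of that phase recovers the unit plane, and L is the phase times that plane.
Concretely: cos(phase) = \frac{1}{2} gives phase = ±\frac{\pi}{3}, and since phase/sin(phase) is even the sign is immaterial: L = (phase/sin(phase)) * <R>_2 = (\frac{2 \sqrt{3} \pi}{9}) * <R>_2.
Answer: \frac{\pi}{3} e_{12}


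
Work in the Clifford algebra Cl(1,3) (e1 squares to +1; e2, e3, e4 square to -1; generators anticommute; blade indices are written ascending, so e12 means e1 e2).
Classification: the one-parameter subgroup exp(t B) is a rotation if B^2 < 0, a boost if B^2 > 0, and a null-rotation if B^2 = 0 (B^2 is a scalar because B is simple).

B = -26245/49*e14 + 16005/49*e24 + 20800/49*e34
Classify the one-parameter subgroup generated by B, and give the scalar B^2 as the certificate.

B^2 term by term: the squares give (-26245/49)^2*(e14)^2 + (16005/49)^2*(e24)^2 + (20800/49)^2*(e34)^2 = 688800025/2401*(+1) + 256160025/2401*(-1) + 432640000/2401*(-1) = 0 (each basis 2-blade squares to minus the product of its generators' squares); cross terms between blades sharing an index anticommute and cancel. So B^2 = 0.
Answer: null-rotation, certificate B^2 = 0. Why this suffices: the scalar 0 survives any versor conjugation, so its sign alone determines the class however B is presented.


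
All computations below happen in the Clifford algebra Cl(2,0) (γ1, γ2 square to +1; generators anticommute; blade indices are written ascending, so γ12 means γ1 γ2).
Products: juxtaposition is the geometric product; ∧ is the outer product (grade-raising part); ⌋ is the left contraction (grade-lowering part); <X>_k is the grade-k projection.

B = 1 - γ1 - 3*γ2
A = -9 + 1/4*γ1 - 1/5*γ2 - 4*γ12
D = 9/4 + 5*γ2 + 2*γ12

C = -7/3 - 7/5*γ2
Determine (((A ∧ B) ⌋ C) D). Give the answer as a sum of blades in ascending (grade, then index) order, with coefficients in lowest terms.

step 1: -9 + 37/4*γ1 + 134/5*γ2 - 99/20*γ12
step 2: -413/25 + 63/5*γ2
step 3: 2583/100 - 126/5*γ1 - 217/4*γ2 - 826/25*γ12
Answer: 2583/100 - 126/5*γ1 - 217/4*γ2 - 826/25*γ12


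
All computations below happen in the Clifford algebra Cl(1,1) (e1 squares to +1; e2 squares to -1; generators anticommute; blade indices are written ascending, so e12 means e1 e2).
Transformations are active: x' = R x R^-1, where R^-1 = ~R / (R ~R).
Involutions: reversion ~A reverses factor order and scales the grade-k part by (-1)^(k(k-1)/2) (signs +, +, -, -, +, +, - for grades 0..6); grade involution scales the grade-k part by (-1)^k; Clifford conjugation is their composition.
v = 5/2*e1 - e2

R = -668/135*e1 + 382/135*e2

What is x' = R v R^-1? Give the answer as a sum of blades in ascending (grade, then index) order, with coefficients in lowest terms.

~R = -668/135*e1 + 382/135*e2, and R ~R = 4004/243, so R^-1 = ~R / (4004/243).
R v = -1288/135 - 287/135*e12
Answer: 69287/21450*e1 - 24419/10725*e2


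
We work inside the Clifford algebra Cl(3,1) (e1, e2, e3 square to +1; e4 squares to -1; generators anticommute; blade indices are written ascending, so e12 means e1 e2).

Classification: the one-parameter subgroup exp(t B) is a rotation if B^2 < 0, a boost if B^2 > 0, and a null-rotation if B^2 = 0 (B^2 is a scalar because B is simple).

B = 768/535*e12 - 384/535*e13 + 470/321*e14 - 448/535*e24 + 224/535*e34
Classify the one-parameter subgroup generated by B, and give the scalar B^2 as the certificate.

B^2 term by term: the squares give (768/535)^2*(e12)^2 + (-384/535)^2*(e13)^2 + (470/321)^2*(e14)^2 + (-448/535)^2*(e24)^2 + (224/535)^2*(e34)^2 = 589824/286225*(-1) + 147456/286225*(-1) + 220900/103041*(+1) + 200704/286225*(+1) + 50176/286225*(+1) = 4/9 (each basis 2-blade squares to minus the product of its generators' squares); cross terms between blades sharing an index anticommute and cancel; the commuting (index-disjoint) pairs give grade-4 terms 2*c*c'*(blade product), which cancel blade by blade — e1234: 344064/286225 - 344064/286225 = 0 — confirming B is simple. So B^2 = 4/9.
Answer: boost, certificate B^2 = 4/9. The class reads off the invariant scalar 4/9 directly.


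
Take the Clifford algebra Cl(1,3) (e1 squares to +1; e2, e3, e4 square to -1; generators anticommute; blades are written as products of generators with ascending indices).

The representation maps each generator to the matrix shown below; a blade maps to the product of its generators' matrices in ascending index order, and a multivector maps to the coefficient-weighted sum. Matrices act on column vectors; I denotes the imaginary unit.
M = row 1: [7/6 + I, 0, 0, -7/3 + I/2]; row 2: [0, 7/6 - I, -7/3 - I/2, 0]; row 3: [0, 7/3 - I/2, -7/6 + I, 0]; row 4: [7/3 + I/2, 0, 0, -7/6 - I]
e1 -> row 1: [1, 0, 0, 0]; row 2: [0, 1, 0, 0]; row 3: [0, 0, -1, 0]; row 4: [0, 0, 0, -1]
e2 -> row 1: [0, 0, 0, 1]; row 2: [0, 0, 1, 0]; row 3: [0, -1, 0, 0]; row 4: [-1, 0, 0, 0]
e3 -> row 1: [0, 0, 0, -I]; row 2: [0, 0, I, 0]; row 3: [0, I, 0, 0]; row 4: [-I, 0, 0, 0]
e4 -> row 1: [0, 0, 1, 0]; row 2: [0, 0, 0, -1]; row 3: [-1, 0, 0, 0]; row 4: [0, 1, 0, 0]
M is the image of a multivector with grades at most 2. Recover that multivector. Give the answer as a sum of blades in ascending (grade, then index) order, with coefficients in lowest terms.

Method: the blade images are trace-orthogonal — tr(rho(e_A) rho(e_B)^-1) = 4 if A = B and 0 otherwise — and rho(e_A)^-1 = (e_A)^2 * rho(e_A) with (e_A)^2 = +1 or -1, so the coefficient of e_A in the preimage is (e_A)^2 * tr(M rho(e_A))/4.
Nonzero projections over blades of grade <= 2: e1: (e1)^2 = +1, tr(M rho(e1)) = 14/3, coefficient 7/6; e2: (e2)^2 = -1, tr(M rho(e2)) = 28/3, coefficient -7/3; e3: (e3)^2 = -1, tr(M rho(e3)) = 2, coefficient -1/2; e2 e3: (e2 e3)^2 = -1, tr(M rho(e2 e3)) = 4, coefficient -1. Every other blade of grade <= 2 projects to 0.
Answer: 7/6*e1 - 7/3*e2 - 1/2*e3 - e2 e3


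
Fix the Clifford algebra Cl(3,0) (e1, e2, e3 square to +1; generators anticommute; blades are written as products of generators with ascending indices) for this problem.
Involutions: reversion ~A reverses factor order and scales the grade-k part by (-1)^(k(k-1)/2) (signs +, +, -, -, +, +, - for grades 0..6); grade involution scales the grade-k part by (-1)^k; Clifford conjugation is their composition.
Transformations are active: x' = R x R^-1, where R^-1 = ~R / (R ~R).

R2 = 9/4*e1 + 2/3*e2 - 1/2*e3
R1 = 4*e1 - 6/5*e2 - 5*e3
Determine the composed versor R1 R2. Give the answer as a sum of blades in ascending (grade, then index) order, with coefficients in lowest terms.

Distribute over the terms of R1 (each basis-blade product reordered to ascending indices, repeated generators contracted through their squares):
(4*e1) R2 = 9 + 8/3*e1 e2 - 2*e1 e3
(-6/5*e2) R2 = -4/5 + 27/10*e1 e2 + 3/5*e2 e3
(-5*e3) R2 = 5/2 + 45/4*e1 e3 + 10/3*e2 e3
Summing the partial products and collecting blades:
Answer: 107/10 + 161/30*e1 e2 + 37/4*e1 e3 + 59/15*e2 e3


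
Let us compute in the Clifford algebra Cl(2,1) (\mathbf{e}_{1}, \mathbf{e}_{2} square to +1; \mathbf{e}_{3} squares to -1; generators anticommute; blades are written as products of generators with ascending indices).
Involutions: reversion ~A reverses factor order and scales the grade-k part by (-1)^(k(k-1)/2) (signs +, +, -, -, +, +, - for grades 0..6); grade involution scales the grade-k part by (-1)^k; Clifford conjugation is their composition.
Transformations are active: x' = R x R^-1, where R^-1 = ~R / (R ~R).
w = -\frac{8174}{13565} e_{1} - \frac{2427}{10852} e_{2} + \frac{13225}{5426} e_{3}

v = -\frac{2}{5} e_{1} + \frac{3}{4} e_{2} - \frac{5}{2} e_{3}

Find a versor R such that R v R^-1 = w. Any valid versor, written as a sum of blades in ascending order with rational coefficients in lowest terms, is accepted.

Construction: equal norms (both -\frac{2211}{400}) license R = v + w = -\frac{2720}{2713} e_{1} + \frac{1428}{2713} e_{2} - \frac{170}{2713} e_{3} — nothing changes along that direction, while (v - w)/2 changes sign, so v maps onto w.
Answer: -\frac{2720}{2713} e_{1} + \frac{1428}{2713} e_{2} - \frac{170}{2713} e_{3}


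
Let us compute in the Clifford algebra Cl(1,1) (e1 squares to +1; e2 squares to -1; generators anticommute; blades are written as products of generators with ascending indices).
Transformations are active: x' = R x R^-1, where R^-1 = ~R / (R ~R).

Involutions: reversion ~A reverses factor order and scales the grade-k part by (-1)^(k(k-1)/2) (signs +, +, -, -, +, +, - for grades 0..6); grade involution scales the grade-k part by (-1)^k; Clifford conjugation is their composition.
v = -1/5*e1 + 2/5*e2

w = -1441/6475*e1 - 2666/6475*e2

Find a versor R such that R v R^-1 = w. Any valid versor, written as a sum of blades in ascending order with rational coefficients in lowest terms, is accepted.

Here q(v) = q(w) = -3/25; the classical choice R = v + w = -2736/6475*e1 - 76/6475*e2 then realises v -> w under the sandwich.
Answer: -2736/6475*e1 - 76/6475*e2


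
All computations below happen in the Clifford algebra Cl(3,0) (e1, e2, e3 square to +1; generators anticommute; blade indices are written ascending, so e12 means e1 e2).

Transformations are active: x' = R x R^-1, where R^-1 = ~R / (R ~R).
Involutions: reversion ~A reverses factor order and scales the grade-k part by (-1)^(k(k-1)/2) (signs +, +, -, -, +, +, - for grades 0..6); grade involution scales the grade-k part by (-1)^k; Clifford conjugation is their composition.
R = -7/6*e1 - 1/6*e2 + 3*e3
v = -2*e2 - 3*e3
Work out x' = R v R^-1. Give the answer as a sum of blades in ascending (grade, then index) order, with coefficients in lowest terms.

~R = -7/6*e1 - 1/6*e2 + 3*e3, and R ~R = 187/18, so R^-1 = ~R / (187/18).
R v = -26/3 + 7/3*e12 + 7/2*e13 + 13/2*e23
Answer: 364/187*e1 + 426/187*e2 - 375/187*e3


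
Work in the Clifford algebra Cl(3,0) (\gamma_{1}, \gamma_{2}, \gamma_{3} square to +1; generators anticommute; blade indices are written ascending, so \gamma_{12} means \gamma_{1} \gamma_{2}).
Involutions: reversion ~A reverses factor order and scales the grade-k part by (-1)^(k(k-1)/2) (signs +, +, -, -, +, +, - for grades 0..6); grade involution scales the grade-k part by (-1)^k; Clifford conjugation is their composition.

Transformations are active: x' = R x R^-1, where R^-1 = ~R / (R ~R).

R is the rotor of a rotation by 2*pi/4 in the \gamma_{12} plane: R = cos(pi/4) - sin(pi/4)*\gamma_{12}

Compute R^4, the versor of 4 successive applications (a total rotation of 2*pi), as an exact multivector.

Half-angle bookkeeping: 4 applications in \gamma_{12} add up to rotor phase 4*pi/4 = \pi, so R^4 = cos(\pi) - sin(\pi)*\gamma_{12}.
cos(\pi) = -1 and sin(\pi) = 0, so R^4 = -1. The total rotation 2*pi is 1 full turn, so every vector returns to itself, yet the rotor is -1, on the OTHER sheet of the double cover (an odd number of 2*pi turns).
Answer: -1


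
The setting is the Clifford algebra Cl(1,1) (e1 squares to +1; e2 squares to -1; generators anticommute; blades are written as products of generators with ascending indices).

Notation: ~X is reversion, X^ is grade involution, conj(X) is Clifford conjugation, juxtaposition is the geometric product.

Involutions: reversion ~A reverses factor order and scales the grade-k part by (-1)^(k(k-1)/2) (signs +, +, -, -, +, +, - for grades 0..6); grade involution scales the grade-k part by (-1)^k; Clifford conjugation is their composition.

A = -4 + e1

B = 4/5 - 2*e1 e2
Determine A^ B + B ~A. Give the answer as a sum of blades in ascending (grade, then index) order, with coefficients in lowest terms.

first term: -16/5 - 4/5*e1 + 2*e2 + 8*e1 e2
second term: -16/5 + 4/5*e1 + 2*e2 + 8*e1 e2
Answer: -32/5 + 4*e2 + 16*e1 e2


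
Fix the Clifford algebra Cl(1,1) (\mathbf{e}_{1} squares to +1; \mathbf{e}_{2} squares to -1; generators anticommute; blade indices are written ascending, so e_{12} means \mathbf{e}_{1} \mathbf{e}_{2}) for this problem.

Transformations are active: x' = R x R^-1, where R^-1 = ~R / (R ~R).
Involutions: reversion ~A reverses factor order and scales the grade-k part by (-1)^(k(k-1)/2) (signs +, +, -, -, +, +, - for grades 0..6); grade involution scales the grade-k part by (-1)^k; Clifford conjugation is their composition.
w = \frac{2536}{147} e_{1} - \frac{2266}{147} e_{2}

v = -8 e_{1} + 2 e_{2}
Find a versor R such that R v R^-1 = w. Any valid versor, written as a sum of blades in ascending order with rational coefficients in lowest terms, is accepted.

Take R = v + w = \frac{1360}{147} e_{1} - \frac{1972}{147} e_{2}. Because q(v) = q(w) = 60, conjugation by R sends v exactly to w.
Answer: \frac{1360}{147} e_{1} - \frac{1972}{147} e_{2}


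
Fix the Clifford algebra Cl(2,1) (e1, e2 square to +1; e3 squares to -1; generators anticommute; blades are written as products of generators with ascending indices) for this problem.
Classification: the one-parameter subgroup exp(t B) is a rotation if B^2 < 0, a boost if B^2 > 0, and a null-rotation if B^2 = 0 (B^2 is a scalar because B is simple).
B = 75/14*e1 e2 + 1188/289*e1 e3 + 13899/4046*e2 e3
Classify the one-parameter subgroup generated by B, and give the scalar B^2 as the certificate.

B^2 term by term: the squares give (75/14)^2*(e1 e2)^2 + (1188/289)^2*(e1 e3)^2 + (13899/4046)^2*(e2 e3)^2 = 5625/196*(-1) + 1411344/83521*(+1) + 193182201/16370116*(+1) = 0 (each basis 2-blade squares to minus the product of its generators' squares); cross terms between blades sharing an index anticommute and cancel. So B^2 = 0.
Answer: null-rotation, certificate B^2 = 0. Why this suffices: the scalar 0 survives any versor conjugation, so its sign alone determines the class however B is presented.


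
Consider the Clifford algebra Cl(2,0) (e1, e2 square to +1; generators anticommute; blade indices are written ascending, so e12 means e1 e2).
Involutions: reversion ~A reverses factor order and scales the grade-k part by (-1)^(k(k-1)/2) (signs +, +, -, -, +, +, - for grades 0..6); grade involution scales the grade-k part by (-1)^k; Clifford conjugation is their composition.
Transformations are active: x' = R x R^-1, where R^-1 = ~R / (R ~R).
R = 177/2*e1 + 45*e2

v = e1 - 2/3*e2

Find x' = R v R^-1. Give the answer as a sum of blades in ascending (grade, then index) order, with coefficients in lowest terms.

~R = 177/2*e1 + 45*e2, and R ~R = 39429/4, so R^-1 = ~R / (39429/4).
R v = 117/2 - 104*e12
Answer: 17/337*e1 + 1214/1011*e2


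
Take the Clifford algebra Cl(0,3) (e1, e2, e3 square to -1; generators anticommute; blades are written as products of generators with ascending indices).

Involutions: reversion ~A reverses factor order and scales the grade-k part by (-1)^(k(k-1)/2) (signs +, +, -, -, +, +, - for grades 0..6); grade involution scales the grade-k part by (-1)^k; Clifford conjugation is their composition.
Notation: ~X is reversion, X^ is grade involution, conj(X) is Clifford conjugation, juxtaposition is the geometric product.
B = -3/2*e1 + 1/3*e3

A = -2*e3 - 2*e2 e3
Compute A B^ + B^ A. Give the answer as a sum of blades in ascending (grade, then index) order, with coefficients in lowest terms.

first term: -2/3 - 2/3*e2 + 3*e1 e3 - 3*e1 e2 e3
second term: -2/3 + 2/3*e2 - 3*e1 e3 - 3*e1 e2 e3
Answer: -4/3 - 6*e1 e2 e3


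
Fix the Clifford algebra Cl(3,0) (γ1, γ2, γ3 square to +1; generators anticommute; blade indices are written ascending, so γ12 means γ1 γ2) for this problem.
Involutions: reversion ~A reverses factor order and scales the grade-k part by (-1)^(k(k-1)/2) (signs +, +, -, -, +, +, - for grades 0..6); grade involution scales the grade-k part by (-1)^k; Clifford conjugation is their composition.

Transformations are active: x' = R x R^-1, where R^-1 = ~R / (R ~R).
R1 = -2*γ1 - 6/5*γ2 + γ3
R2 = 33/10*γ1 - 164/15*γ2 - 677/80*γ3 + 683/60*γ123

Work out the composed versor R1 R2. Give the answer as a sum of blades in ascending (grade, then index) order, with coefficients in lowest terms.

Distribute over the terms of R1 (each basis-blade product reordered to ascending indices, repeated generators contracted through their squares):
(-2*γ1) R2 = -33/5 + 328/15*γ12 + 677/40*γ13 - 683/30*γ23
(-6/5*γ2) R2 = 328/25 + 99/25*γ12 + 683/50*γ13 + 2031/200*γ23
(γ3) R2 = -677/80 + 683/60*γ12 - 33/10*γ13 + 164/15*γ23
Summing the partial products and collecting blades:
Answer: -777/400 + 3721/100*γ12 + 5457/200*γ13 - 1007/600*γ23


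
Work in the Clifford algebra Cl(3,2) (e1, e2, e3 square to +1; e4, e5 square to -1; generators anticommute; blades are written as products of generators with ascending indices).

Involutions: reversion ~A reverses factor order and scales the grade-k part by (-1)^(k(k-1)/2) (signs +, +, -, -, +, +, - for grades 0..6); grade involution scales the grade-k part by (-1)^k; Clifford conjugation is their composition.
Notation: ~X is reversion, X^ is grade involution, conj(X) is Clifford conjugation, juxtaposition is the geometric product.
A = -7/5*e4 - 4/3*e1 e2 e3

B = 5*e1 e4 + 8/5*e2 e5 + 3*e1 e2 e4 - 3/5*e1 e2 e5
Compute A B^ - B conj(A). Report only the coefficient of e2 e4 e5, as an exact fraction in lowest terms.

first term: -7*e1 - 21/5*e1 e2 - 4*e3 e4 + 4/5*e3 e5 + 32/15*e1 e3 e5 - 20/3*e2 e3 e4 + 56/25*e2 e4 e5 - 21/25*e1 e2 e4 e5
second term: -7*e1 - 21/5*e1 e2 - 4*e3 e4 + 4/5*e3 e5 - 32/15*e1 e3 e5 + 20/3*e2 e3 e4 - 56/25*e2 e4 e5 + 21/25*e1 e2 e4 e5
Answer: 112/25


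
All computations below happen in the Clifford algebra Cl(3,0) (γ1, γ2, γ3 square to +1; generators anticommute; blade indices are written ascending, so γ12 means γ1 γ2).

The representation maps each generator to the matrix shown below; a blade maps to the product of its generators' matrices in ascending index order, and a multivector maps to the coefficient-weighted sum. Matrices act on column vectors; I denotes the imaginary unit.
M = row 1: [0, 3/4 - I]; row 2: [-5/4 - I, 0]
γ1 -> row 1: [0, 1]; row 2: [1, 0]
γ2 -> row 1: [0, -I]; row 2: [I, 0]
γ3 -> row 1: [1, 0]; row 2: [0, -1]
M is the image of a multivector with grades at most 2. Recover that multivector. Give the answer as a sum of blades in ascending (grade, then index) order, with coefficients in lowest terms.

Method: 1, rho(γ1), rho(γ2), rho(γ3) form a trace-orthogonal basis of the 2x2 complex matrices (tr(X Y) = 2 if X = Y, else 0), so M = m0*1 + m1*rho(γ1) + m2*rho(γ2) + m3*rho(γ3) with m0 = tr(M)/2 = 0, m1 = tr(M rho(γ1))/2 = -1/4 - I, m2 = tr(M rho(γ2))/2 = I, m3 = tr(M rho(γ3))/2 = 0.
Multiplying table entries, the bivector images are rho(γ12) = I*rho(γ3), rho(γ13) = -I*rho(γ2), rho(γ23) = I*rho(γ1); with real blade coefficients the real parts of m0..m3 are the coefficients of 1, γ1, γ2, γ3 and the imaginary parts give the bivectors (γ23: Im m1, γ13: -Im m2, γ12: Im m3).
Answer: -1/4*γ1 - γ13 - γ23


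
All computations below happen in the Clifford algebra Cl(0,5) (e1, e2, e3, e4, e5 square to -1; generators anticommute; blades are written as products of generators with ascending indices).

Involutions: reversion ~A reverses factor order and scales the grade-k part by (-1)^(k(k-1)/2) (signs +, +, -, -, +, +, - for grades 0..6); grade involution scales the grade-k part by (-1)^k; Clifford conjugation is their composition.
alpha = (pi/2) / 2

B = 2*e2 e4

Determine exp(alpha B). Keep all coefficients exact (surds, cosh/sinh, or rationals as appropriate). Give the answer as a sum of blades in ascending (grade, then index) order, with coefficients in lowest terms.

B^2 = (2)^2*(e2 e4)^2 = 4*(-1) = -4 (a basis 2-blade squares to minus the product of its generators' squares).
B^2 = -4 — B^2 < 0, so the exponential closes trigonometrically: l = 2, alpha*l = pi/2, so exp(alpha B) = cos(pi/2) + (sin(pi/2)/2)*B = 0 + (1/2)*B.
Answer: e2 e4


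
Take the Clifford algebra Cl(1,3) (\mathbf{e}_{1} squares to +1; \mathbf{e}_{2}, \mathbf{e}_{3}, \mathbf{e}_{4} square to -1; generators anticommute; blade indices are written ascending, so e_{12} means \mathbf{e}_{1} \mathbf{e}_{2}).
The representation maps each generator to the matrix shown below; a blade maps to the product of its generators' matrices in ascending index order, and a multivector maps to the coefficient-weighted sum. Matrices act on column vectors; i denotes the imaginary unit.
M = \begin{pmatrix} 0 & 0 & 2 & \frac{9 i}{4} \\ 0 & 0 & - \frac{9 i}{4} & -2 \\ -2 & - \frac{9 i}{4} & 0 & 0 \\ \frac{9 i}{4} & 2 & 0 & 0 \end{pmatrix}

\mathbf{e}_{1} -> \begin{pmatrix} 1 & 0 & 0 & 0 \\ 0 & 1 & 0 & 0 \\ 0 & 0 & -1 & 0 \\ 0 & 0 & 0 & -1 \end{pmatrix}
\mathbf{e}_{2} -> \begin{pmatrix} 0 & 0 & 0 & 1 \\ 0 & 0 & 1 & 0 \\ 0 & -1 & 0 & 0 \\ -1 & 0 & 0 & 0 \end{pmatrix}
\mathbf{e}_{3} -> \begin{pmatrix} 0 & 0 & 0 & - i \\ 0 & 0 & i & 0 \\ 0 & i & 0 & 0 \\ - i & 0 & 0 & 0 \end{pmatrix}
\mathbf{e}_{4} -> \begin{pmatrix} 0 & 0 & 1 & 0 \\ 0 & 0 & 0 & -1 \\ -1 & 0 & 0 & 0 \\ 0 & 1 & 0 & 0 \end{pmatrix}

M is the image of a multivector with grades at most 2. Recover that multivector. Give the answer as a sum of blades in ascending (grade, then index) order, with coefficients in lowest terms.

Method: the blade images are trace-orthogonal — tr(rho(e_A) rho(e_B)^-1) = 4 if A = B and 0 otherwise — and rho(e_A)^-1 = (e_A)^2 * rho(e_A) with (e_A)^2 = +1 or -1, so the coefficient of e_A in the preimage is (e_A)^2 * tr(M rho(e_A))/4.
Nonzero projections over blades of grade <= 2: e_{3}: (e_{3})^2 = -1, tr(M rho(e_{3})) = 9, coefficient -\frac{9}{4}; e_{4}: (e_{4})^2 = -1, tr(M rho(e_{4})) = -8, coefficient 2. Every other blade of grade <= 2 projects to 0.
Answer: -\frac{9}{4} e_{3} + 2 e_{4}


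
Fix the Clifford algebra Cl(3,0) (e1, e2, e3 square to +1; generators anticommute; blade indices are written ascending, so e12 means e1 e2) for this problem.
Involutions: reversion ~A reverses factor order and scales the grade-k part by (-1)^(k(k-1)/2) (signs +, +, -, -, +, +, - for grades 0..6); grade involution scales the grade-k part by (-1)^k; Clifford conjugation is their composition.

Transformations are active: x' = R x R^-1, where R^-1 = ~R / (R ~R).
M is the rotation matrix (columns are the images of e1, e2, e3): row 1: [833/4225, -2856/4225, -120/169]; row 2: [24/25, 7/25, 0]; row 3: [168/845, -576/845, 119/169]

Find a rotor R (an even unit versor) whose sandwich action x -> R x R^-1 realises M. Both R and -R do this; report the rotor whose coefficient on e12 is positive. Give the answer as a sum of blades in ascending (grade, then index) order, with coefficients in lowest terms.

Method: write R = a + b12*e12 + b13*e13 + b23*e23 with a^2 + b12^2 + b13^2 + b23^2 = 1 (so R^-1 = ~R). Expanding the columns R e_j ~R gives tr M = 4a^2 - 1 and, from the antisymmetric part, M21 - M12 = -4a*b12, M13 - M31 = 4a*b13, M32 - M23 = -4a*b23.
Here tr M = 4991/4225, so a^2 = (1 + tr M)/4 = 2304/4225 and a = ±48/65. Taking a = 48/65: M21 - M12 = 6912/4225, M13 - M31 = -768/845, M32 - M23 = -576/845, giving b12 = -36/65, b13 = -4/13, b23 = 3/13, i.e. R = 48/65 - 36/65*e12 - 4/13*e13 + 3/13*e23.
Its e12 coefficient is negative, so report the other preimage -R.
Answer: -48/65 + 36/65*e12 + 4/13*e13 - 3/13*e23. Recall the cover is two-to-one: with M of trace 4991/4225, both preimages act alike, and the stated e12 sign chooses the sheet.


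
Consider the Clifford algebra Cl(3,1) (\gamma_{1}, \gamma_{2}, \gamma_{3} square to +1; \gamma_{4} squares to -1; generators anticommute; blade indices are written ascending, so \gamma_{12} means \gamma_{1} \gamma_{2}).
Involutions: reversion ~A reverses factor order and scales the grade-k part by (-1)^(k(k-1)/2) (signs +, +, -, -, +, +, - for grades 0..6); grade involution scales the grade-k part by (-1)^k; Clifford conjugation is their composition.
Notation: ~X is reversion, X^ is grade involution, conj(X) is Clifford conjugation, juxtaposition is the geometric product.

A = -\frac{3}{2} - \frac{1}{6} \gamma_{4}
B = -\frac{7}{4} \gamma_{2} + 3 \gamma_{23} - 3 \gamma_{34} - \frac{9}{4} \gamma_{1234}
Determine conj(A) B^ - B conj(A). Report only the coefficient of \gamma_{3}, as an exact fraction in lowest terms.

first term: -\frac{21}{8} \gamma_{2} - \frac{1}{2} \gamma_{3} - \frac{9}{2} \gamma_{23} - \frac{7}{24} \gamma_{24} + \frac{9}{2} \gamma_{34} - \frac{3}{8} \gamma_{123} + \frac{1}{2} \gamma_{234} + \frac{27}{8} \gamma_{1234}
second term: \frac{21}{8} \gamma_{2} + \frac{1}{2} \gamma_{3} - \frac{9}{2} \gamma_{23} - \frac{7}{24} \gamma_{24} + \frac{9}{2} \gamma_{34} + \frac{3}{8} \gamma_{123} + \frac{1}{2} \gamma_{234} + \frac{27}{8} \gamma_{1234}
Answer: -1


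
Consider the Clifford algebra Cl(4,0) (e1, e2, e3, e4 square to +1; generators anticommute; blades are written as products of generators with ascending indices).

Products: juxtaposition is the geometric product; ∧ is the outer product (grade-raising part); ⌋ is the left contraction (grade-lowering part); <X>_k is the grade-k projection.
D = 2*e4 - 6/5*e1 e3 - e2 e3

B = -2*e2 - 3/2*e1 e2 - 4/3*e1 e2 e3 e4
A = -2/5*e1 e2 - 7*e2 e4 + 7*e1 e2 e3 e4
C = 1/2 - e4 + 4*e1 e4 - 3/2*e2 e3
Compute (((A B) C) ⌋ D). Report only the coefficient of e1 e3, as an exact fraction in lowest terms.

step 1: -149/15 + 4/5*e1 - 14*e4 + 28/3*e1 e3 - 21/2*e1 e4 + 299/30*e3 e4 - 14*e1 e3 e4
step 2: 1531/30 + 669/10*e1 - 1979/30*e3 + 92/15*e4 + 14*e1 e2 + 878/15*e1 e3 - 2747/60*e1 e4 + 149/10*e2 e3 + 299/20*e2 e4 - 647/20*e3 e4 - 6/5*e1 e2 e3 - 21*e1 e2 e4 - 49/3*e1 e3 e4 + 21*e2 e3 e4 + 63/4*e1 e2 e3 e4
step 3: 14611/150 - 1979/25*e1 - 1979/30*e2 - 2007/25*e3 + 1531/15*e4 - 1531/25*e1 e3 - 1531/30*e2 e3
Answer: -1531/25


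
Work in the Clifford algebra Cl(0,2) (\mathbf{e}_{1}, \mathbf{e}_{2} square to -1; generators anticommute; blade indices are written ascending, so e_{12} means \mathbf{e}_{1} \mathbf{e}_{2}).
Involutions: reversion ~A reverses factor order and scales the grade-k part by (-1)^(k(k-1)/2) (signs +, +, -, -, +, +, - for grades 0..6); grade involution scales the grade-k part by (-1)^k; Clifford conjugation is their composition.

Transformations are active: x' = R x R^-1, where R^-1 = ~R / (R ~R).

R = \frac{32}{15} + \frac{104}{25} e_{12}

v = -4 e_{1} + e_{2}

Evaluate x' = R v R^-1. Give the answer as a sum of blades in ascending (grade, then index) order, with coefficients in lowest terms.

~R = \frac{32}{15} - \frac{104}{25} e_{12}, and R ~R = \frac{122944}{5625}, so R^-1 = ~R / (\frac{122944}{5625}).
R v = -\frac{952}{75} e_{1} - \frac{1088}{75} e_{2}
Answer: \frac{172}{113} e_{1} - \frac{433}{113} e_{2}


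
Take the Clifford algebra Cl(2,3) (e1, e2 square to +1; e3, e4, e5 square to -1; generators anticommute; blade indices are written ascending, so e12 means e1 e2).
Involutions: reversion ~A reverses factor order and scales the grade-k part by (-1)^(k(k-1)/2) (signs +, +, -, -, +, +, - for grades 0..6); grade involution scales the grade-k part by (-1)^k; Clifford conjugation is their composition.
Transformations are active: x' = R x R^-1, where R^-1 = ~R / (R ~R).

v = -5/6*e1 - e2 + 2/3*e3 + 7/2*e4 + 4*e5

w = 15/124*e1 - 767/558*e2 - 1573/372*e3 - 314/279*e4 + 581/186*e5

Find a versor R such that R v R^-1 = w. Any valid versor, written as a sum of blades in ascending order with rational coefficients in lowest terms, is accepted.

Reasoning: v^2 = w^2 = -27 since conjugation preserves the quadratic form; R = v + w = -265/372*e1 - 1325/558*e2 - 1325/372*e3 + 1325/558*e4 + 1325/186*e5 is then valid when invertible, keeping its own part and reversing (v - w)/2.
Answer: -265/372*e1 - 1325/558*e2 - 1325/372*e3 + 1325/558*e4 + 1325/186*e5


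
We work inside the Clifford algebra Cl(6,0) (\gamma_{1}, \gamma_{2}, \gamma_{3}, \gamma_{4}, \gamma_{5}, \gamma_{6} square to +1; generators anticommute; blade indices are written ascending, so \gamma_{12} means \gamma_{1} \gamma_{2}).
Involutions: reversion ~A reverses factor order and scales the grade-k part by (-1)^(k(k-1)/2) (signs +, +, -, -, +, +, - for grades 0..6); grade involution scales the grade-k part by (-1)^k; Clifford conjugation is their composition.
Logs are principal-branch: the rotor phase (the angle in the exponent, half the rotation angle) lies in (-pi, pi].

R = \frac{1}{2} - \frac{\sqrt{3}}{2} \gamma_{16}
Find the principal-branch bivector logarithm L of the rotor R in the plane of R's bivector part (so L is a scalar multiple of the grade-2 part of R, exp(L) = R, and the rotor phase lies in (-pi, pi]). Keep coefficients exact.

The scalar part of R is \frac{1}{2}, which pins the rotor phase on the principal branch; dividing the bivector part by the sine of that phase recovers the unit plane, and L is the phase times that plane.
Concretely: cos(phase) = \frac{1}{2} gives phase = ±\frac{\pi}{3}, and since phase/sin(phase) is even the sign is immaterial: L = (phase/sin(phase)) * <R>_2 = (\frac{2 \sqrt{3} \pi}{9}) * <R>_2.
Answer: - \frac{\pi}{3} \gamma_{16}


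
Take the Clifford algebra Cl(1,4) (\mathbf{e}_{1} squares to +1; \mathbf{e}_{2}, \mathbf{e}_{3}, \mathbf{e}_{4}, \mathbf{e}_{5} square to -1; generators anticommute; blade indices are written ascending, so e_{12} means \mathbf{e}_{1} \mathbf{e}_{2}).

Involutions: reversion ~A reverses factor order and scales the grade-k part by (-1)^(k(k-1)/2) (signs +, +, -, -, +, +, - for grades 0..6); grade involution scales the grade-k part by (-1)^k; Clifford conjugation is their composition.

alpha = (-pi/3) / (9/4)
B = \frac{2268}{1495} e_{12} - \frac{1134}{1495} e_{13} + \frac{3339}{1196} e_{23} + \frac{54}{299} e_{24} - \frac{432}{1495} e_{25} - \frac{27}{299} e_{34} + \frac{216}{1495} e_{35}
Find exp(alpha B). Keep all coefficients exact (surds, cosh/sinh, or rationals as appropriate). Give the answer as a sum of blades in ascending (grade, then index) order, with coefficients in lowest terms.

B^2 term by term: the squares give (\frac{2268}{1495})^2*(e_{12})^2 + (-\frac{1134}{1495})^2*(e_{13})^2 + (\frac{3339}{1196})^2*(e_{23})^2 + (\frac{54}{299})^2*(e_{24})^2 + (-\frac{432}{1495})^2*(e_{25})^2 + (-\frac{27}{299})^2*(e_{34})^2 + (\frac{216}{1495})^2*(e_{35})^2 = \frac{5143824}{2235025}*(+1) + \frac{1285956}{2235025}*(+1) + \frac{11148921}{1430416}*(-1) + \frac{2916}{89401}*(-1) + \frac{186624}{2235025}*(-1) + \frac{729}{89401}*(-1) + \frac{46656}{2235025}*(-1) = -\frac{81}{16} (each basis 2-blade squares to minus the product of its generators' squares); cross terms between blades sharing an index anticommute and cancel; the commuting (index-disjoint) pairs give grade-4 terms 2*c*c'*(blade product), which cancel blade by blade — e_{1234}: -\frac{122472}{447005} + \frac{122472}{447005} = 0; e_{1235}: \frac{979776}{2235025} - \frac{979776}{2235025} = 0; e_{2345}: -\frac{23328}{447005} + \frac{23328}{447005} = 0 — confirming B is simple. So B^2 = -\frac{81}{16}.
B^2 = -\frac{81}{16} — circular case — the even/odd split gives cos and sin: l = \frac{9}{4}, alpha*l = - \frac{\pi}{3}, so exp(alpha B) = cos(- \frac{\pi}{3}) + (sin(- \frac{\pi}{3})/(\frac{9}{4}))*B = \frac{1}{2} + (- \frac{2 \sqrt{3}}{9})*B.
Answer: \frac{1}{2} - \frac{504 \sqrt{3}}{1495} e_{12} + \frac{252 \sqrt{3}}{1495} e_{13} - \frac{371 \sqrt{3}}{598} e_{23} - \frac{12 \sqrt{3}}{299} e_{24} + \frac{96 \sqrt{3}}{1495} e_{25} + \frac{6 \sqrt{3}}{299} e_{34} - \frac{48 \sqrt{3}}{1495} e_{35}


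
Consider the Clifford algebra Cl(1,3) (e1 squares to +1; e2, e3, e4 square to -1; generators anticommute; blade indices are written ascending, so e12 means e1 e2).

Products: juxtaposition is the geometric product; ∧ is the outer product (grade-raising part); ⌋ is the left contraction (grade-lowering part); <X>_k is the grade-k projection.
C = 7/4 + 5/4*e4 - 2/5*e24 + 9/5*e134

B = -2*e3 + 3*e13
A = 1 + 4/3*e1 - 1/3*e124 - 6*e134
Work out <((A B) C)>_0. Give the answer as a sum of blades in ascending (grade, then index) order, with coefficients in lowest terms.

step 1: 2*e3 - 18*e4 + 1/3*e13 + 12*e14 + e234 - 2/3*e1234
step 2: 45/2 - 15*e1 + 6*e2 - 37/2*e3 - 309/10*e4 - 3*e12 + 133/4*e13 + 123/5*e14 - 5/4*e23 + 5/2*e34 + 5/6*e123 + 5/12*e134 + 51/20*e234 - 31/30*e1234
step 3: 45/2
Answer: 45/2


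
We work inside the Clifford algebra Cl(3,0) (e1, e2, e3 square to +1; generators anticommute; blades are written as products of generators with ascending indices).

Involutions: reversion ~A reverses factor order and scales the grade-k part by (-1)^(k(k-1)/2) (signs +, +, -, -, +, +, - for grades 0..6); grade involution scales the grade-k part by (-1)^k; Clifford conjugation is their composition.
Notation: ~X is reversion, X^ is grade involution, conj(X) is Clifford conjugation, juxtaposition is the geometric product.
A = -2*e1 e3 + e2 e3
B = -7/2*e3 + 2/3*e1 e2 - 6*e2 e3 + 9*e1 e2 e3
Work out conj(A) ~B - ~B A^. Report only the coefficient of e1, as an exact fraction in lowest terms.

first term: 6 - 16*e1 - 29/2*e2 - 12*e1 e2 - 2/3*e1 e3 - 4/3*e2 e3
second term: -6 + 2*e1 + 43/2*e2 - 12*e1 e2 - 2/3*e1 e3 - 4/3*e2 e3
Answer: -18
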